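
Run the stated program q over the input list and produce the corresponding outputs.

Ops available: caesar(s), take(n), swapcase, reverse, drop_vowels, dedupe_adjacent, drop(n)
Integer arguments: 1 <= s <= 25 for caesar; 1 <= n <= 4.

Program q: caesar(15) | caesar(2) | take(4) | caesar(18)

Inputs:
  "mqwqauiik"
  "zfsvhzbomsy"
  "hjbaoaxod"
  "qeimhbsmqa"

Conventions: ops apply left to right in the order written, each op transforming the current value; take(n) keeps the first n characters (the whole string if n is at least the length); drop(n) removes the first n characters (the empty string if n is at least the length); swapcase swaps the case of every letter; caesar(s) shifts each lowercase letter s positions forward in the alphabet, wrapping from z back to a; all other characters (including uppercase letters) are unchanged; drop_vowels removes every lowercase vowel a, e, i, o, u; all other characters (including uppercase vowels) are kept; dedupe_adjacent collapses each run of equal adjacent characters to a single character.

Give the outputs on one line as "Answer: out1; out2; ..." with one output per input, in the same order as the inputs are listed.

Execution, op by op:
  "mqwqauiik" -> "bflfpjxxz" -> "dhnhrlzzb" -> "dhnh" -> "vzfz"
  "zfsvhzbomsy" -> "ouhkwoqdbhn" -> "qwjmyqsfdjp" -> "qwjm" -> "iobe"
  "hjbaoaxod" -> "wyqpdpmds" -> "yasrfrofu" -> "yasr" -> "qskj"
  "qeimhbsmqa" -> "ftxbwqhbfp" -> "hvzdysjdhr" -> "hvzd" -> "znrv"

"vzfz"; "iobe"; "qskj"; "znrv"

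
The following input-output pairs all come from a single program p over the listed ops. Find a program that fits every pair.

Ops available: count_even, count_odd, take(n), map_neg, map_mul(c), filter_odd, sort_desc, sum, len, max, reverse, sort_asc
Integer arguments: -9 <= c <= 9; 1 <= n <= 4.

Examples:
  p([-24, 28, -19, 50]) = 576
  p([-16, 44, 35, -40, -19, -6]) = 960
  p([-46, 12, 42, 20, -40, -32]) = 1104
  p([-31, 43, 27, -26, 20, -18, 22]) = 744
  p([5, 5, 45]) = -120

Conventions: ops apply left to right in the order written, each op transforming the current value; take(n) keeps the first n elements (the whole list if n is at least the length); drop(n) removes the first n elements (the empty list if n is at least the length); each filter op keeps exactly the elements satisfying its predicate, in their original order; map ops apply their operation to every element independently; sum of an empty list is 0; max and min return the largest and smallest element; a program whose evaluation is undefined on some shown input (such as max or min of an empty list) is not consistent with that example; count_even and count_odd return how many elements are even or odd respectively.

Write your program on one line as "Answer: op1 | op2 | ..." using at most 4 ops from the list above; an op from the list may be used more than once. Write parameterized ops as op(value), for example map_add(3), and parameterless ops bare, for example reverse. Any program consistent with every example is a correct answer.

map_mul(-3) | sort_desc | map_mul(8) | max

Check, running the answer program on each example:
  [-24, 28, -19, 50] -> [72, -84, 57, -150] -> [72, 57, -84, -150] -> [576, 456, -672, -1200] -> 576
  [-16, 44, 35, -40, -19, -6] -> [48, -132, -105, 120, 57, 18] -> [120, 57, 48, 18, -105, -132] -> [960, 456, 384, 144, -840, -1056] -> 960
  [-46, 12, 42, 20, -40, -32] -> [138, -36, -126, -60, 120, 96] -> [138, 120, 96, -36, -60, -126] -> [1104, 960, 768, -288, -480, -1008] -> 1104
  [-31, 43, 27, -26, 20, -18, 22] -> [93, -129, -81, 78, -60, 54, -66] -> [93, 78, 54, -60, -66, -81, -129] -> [744, 624, 432, -480, -528, -648, -1032] -> 744
  [5, 5, 45] -> [-15, -15, -135] -> [-15, -15, -135] -> [-120, -120, -1080] -> -120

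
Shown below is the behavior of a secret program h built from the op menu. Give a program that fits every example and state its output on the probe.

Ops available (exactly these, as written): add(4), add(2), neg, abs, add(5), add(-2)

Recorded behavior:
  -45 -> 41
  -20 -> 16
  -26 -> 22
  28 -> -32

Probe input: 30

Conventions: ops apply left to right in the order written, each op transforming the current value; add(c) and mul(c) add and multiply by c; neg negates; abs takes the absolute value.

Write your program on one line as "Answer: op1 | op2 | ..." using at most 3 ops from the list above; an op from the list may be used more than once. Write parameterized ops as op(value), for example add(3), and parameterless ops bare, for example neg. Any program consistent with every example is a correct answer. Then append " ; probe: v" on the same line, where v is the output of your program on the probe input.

add(4) | neg ; probe: -34

Check, running the answer program on each example:
  -45 -> -41 -> 41
  -20 -> -16 -> 16
  -26 -> -22 -> 22
  28 -> 32 -> -32
  probe: 30 -> 34 -> -34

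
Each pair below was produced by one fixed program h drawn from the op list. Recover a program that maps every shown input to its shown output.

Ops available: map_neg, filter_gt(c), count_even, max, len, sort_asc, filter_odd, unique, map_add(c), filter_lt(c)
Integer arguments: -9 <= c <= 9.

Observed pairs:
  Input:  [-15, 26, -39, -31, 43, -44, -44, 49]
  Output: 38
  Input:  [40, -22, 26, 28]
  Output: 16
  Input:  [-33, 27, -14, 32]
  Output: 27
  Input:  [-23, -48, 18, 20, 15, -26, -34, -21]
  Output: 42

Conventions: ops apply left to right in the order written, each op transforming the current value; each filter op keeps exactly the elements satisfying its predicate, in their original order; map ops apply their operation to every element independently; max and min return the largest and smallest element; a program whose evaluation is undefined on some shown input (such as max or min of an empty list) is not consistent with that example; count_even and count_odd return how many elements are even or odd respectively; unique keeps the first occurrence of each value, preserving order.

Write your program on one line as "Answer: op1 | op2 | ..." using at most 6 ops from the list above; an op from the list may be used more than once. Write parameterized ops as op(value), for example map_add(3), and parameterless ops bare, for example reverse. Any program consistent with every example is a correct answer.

map_add(3) | sort_asc | map_add(3) | unique | map_neg | max

Check, running the answer program on each example:
  [-15, 26, -39, -31, 43, -44, -44, 49] -> [-12, 29, -36, -28, 46, -41, -41, 52] -> [-41, -41, -36, -28, -12, 29, 46, 52] -> [-38, -38, -33, -25, -9, 32, 49, 55] -> [-38, -33, -25, -9, 32, 49, 55] -> [38, 33, 25, 9, -32, -49, -55] -> 38
  [40, -22, 26, 28] -> [43, -19, 29, 31] -> [-19, 29, 31, 43] -> [-16, 32, 34, 46] -> [-16, 32, 34, 46] -> [16, -32, -34, -46] -> 16
  [-33, 27, -14, 32] -> [-30, 30, -11, 35] -> [-30, -11, 30, 35] -> [-27, -8, 33, 38] -> [-27, -8, 33, 38] -> [27, 8, -33, -38] -> 27
  [-23, -48, 18, 20, 15, -26, -34, -21] -> [-20, -45, 21, 23, 18, -23, -31, -18] -> [-45, -31, -23, -20, -18, 18, 21, 23] -> [-42, -28, -20, -17, -15, 21, 24, 26] -> [-42, -28, -20, -17, -15, 21, 24, 26] -> [42, 28, 20, 17, 15, -21, -24, -26] -> 42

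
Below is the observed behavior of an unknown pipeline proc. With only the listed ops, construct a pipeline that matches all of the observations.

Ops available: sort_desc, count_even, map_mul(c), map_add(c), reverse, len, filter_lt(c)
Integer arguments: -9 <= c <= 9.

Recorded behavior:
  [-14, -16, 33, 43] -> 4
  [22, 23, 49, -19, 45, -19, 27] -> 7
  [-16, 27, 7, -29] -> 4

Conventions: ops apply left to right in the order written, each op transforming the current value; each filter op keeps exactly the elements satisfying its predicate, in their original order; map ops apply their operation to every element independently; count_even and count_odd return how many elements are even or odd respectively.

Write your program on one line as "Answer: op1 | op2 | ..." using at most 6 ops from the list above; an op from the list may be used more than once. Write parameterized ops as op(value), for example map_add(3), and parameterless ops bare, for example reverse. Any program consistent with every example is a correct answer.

map_mul(9) | sort_desc | map_mul(-4) | map_add(5) | map_add(-1) | count_even

Check, running the answer program on each example:
  [-14, -16, 33, 43] -> [-126, -144, 297, 387] -> [387, 297, -126, -144] -> [-1548, -1188, 504, 576] -> [-1543, -1183, 509, 581] -> [-1544, -1184, 508, 580] -> 4
  [22, 23, 49, -19, 45, -19, 27] -> [198, 207, 441, -171, 405, -171, 243] -> [441, 405, 243, 207, 198, -171, -171] -> [-1764, -1620, -972, -828, -792, 684, 684] -> [-1759, -1615, -967, -823, -787, 689, 689] -> [-1760, -1616, -968, -824, -788, 688, 688] -> 7
  [-16, 27, 7, -29] -> [-144, 243, 63, -261] -> [243, 63, -144, -261] -> [-972, -252, 576, 1044] -> [-967, -247, 581, 1049] -> [-968, -248, 580, 1048] -> 4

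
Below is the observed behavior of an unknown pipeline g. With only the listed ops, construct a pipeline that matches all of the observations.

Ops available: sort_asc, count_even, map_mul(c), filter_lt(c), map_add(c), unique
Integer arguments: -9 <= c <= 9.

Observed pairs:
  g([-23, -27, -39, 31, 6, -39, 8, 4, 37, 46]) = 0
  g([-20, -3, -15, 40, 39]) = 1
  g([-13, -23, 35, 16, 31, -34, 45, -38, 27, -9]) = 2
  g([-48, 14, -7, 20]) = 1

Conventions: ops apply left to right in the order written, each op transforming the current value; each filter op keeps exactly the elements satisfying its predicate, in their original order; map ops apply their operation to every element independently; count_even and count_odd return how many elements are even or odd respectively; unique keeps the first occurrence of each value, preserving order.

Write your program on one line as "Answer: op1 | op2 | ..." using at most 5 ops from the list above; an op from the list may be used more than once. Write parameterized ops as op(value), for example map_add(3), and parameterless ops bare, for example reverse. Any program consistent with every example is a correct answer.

sort_asc | unique | filter_lt(1) | count_even

Check, running the answer program on each example:
  [-23, -27, -39, 31, 6, -39, 8, 4, 37, 46] -> [-39, -39, -27, -23, 4, 6, 8, 31, 37, 46] -> [-39, -27, -23, 4, 6, 8, 31, 37, 46] -> [-39, -27, -23] -> 0
  [-20, -3, -15, 40, 39] -> [-20, -15, -3, 39, 40] -> [-20, -15, -3, 39, 40] -> [-20, -15, -3] -> 1
  [-13, -23, 35, 16, 31, -34, 45, -38, 27, -9] -> [-38, -34, -23, -13, -9, 16, 27, 31, 35, 45] -> [-38, -34, -23, -13, -9, 16, 27, 31, 35, 45] -> [-38, -34, -23, -13, -9] -> 2
  [-48, 14, -7, 20] -> [-48, -7, 14, 20] -> [-48, -7, 14, 20] -> [-48, -7] -> 1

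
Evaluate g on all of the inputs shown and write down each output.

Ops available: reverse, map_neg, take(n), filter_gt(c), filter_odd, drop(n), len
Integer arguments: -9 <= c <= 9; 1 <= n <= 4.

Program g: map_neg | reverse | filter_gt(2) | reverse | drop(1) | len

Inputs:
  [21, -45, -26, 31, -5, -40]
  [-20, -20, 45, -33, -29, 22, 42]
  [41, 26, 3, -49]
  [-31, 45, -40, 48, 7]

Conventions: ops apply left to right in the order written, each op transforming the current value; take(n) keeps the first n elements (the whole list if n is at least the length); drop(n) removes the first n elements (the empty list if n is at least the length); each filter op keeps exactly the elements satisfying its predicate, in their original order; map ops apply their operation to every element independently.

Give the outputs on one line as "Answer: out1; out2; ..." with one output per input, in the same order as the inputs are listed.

Execution, op by op:
  [21, -45, -26, 31, -5, -40] -> [-21, 45, 26, -31, 5, 40] -> [40, 5, -31, 26, 45, -21] -> [40, 5, 26, 45] -> [45, 26, 5, 40] -> [26, 5, 40] -> 3
  [-20, -20, 45, -33, -29, 22, 42] -> [20, 20, -45, 33, 29, -22, -42] -> [-42, -22, 29, 33, -45, 20, 20] -> [29, 33, 20, 20] -> [20, 20, 33, 29] -> [20, 33, 29] -> 3
  [41, 26, 3, -49] -> [-41, -26, -3, 49] -> [49, -3, -26, -41] -> [49] -> [49] -> [] -> 0
  [-31, 45, -40, 48, 7] -> [31, -45, 40, -48, -7] -> [-7, -48, 40, -45, 31] -> [40, 31] -> [31, 40] -> [40] -> 1

3; 3; 0; 1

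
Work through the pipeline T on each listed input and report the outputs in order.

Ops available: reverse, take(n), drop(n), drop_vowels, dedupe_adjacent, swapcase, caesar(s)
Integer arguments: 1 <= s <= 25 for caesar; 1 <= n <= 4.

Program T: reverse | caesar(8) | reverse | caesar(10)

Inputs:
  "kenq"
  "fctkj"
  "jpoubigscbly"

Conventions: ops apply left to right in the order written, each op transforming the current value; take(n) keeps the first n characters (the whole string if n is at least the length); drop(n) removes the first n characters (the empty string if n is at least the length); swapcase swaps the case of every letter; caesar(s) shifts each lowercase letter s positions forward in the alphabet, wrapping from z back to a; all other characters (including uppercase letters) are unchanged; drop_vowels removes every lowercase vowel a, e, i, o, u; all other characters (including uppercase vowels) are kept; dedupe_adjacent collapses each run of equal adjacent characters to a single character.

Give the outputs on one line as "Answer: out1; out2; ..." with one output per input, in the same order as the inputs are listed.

"cwfi"; "xulcb"; "bhgmtaykutdq"

Execution, op by op:
  "kenq" -> "qnek" -> "yvms" -> "smvy" -> "cwfi"
  "fctkj" -> "jktcf" -> "rsbkn" -> "nkbsr" -> "xulcb"
  "jpoubigscbly" -> "ylbcsgibuopj" -> "gtjkaoqjcwxr" -> "rxwcjqoakjtg" -> "bhgmtaykutdq"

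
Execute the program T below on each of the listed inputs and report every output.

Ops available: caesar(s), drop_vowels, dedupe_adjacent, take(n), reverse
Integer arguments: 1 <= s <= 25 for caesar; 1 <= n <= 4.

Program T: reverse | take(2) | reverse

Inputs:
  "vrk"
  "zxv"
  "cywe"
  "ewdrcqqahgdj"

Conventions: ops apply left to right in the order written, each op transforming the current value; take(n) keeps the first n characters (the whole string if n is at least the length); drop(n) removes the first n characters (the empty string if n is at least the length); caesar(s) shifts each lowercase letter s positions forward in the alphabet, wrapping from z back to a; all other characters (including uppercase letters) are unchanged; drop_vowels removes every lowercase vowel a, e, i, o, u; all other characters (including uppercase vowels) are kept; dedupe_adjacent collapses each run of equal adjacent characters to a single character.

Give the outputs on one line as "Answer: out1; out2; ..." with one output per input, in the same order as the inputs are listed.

Execution, op by op:
  "vrk" -> "krv" -> "kr" -> "rk"
  "zxv" -> "vxz" -> "vx" -> "xv"
  "cywe" -> "ewyc" -> "ew" -> "we"
  "ewdrcqqahgdj" -> "jdghaqqcrdwe" -> "jd" -> "dj"

"rk"; "xv"; "we"; "dj"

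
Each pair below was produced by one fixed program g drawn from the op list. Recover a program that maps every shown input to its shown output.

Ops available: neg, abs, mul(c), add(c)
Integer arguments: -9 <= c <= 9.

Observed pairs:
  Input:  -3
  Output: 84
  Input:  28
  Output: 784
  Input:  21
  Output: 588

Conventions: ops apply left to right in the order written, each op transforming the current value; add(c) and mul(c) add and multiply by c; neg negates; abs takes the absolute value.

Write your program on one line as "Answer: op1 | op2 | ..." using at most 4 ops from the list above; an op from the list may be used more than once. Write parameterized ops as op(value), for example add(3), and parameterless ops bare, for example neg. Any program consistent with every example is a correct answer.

abs | mul(-4) | mul(-7)

Check, running the answer program on each example:
  -3 -> 3 -> -12 -> 84
  28 -> 28 -> -112 -> 784
  21 -> 21 -> -84 -> 588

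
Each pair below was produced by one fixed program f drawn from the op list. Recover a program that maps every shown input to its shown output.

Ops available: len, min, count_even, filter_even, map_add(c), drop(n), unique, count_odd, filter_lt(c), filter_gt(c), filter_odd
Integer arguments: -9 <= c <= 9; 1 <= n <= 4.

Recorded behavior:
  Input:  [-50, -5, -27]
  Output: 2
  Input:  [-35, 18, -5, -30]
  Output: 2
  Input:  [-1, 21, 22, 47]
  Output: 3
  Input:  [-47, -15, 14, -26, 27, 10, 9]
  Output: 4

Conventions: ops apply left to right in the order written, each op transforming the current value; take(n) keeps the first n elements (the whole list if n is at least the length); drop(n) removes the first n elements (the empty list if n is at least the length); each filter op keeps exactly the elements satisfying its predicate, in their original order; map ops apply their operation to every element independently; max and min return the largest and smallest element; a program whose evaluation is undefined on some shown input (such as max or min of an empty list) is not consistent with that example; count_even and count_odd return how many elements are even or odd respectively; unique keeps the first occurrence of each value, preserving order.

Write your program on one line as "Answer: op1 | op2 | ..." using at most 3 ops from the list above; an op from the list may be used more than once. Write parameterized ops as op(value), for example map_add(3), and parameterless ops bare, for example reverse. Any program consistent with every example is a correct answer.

map_add(9) | filter_even | count_even

Check, running the answer program on each example:
  [-50, -5, -27] -> [-41, 4, -18] -> [4, -18] -> 2
  [-35, 18, -5, -30] -> [-26, 27, 4, -21] -> [-26, 4] -> 2
  [-1, 21, 22, 47] -> [8, 30, 31, 56] -> [8, 30, 56] -> 3
  [-47, -15, 14, -26, 27, 10, 9] -> [-38, -6, 23, -17, 36, 19, 18] -> [-38, -6, 36, 18] -> 4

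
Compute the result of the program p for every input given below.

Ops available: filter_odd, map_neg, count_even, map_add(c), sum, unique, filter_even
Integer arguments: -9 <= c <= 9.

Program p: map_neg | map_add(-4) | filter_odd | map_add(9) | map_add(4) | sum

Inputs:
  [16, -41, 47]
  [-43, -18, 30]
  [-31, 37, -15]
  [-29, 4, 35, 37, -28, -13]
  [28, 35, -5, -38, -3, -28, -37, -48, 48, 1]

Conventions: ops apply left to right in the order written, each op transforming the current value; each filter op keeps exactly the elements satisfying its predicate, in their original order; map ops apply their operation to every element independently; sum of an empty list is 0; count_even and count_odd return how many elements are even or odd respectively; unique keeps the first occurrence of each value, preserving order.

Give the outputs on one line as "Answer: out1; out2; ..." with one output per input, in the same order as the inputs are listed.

Execution, op by op:
  [16, -41, 47] -> [-16, 41, -47] -> [-20, 37, -51] -> [37, -51] -> [46, -42] -> [50, -38] -> 12
  [-43, -18, 30] -> [43, 18, -30] -> [39, 14, -34] -> [39] -> [48] -> [52] -> 52
  [-31, 37, -15] -> [31, -37, 15] -> [27, -41, 11] -> [27, -41, 11] -> [36, -32, 20] -> [40, -28, 24] -> 36
  [-29, 4, 35, 37, -28, -13] -> [29, -4, -35, -37, 28, 13] -> [25, -8, -39, -41, 24, 9] -> [25, -39, -41, 9] -> [34, -30, -32, 18] -> [38, -26, -28, 22] -> 6
  [28, 35, -5, -38, -3, -28, -37, -48, 48, 1] -> [-28, -35, 5, 38, 3, 28, 37, 48, -48, -1] -> [-32, -39, 1, 34, -1, 24, 33, 44, -52, -5] -> [-39, 1, -1, 33, -5] -> [-30, 10, 8, 42, 4] -> [-26, 14, 12, 46, 8] -> 54

12; 52; 36; 6; 54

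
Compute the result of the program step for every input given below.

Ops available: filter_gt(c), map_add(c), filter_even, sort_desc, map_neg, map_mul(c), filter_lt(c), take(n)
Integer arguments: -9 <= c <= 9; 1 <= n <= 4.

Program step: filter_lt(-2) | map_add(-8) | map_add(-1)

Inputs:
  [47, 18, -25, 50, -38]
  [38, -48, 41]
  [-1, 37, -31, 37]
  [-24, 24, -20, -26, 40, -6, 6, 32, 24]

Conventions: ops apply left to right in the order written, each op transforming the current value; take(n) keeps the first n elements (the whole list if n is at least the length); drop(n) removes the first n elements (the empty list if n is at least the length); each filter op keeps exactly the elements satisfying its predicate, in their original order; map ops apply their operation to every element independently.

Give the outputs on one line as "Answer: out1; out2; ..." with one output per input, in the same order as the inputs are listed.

[-34, -47]; [-57]; [-40]; [-33, -29, -35, -15]

Execution, op by op:
  [47, 18, -25, 50, -38] -> [-25, -38] -> [-33, -46] -> [-34, -47]
  [38, -48, 41] -> [-48] -> [-56] -> [-57]
  [-1, 37, -31, 37] -> [-31] -> [-39] -> [-40]
  [-24, 24, -20, -26, 40, -6, 6, 32, 24] -> [-24, -20, -26, -6] -> [-32, -28, -34, -14] -> [-33, -29, -35, -15]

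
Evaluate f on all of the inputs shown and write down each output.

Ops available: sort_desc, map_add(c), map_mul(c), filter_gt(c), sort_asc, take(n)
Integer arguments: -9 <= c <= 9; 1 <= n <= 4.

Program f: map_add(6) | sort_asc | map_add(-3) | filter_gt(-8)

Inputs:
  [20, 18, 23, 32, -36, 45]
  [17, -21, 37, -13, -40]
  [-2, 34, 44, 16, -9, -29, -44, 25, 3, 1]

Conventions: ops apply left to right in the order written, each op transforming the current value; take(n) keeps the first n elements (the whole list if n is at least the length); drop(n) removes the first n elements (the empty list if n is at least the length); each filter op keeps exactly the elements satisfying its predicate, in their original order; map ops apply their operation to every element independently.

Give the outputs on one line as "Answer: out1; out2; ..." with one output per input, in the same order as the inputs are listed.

Execution, op by op:
  [20, 18, 23, 32, -36, 45] -> [26, 24, 29, 38, -30, 51] -> [-30, 24, 26, 29, 38, 51] -> [-33, 21, 23, 26, 35, 48] -> [21, 23, 26, 35, 48]
  [17, -21, 37, -13, -40] -> [23, -15, 43, -7, -34] -> [-34, -15, -7, 23, 43] -> [-37, -18, -10, 20, 40] -> [20, 40]
  [-2, 34, 44, 16, -9, -29, -44, 25, 3, 1] -> [4, 40, 50, 22, -3, -23, -38, 31, 9, 7] -> [-38, -23, -3, 4, 7, 9, 22, 31, 40, 50] -> [-41, -26, -6, 1, 4, 6, 19, 28, 37, 47] -> [-6, 1, 4, 6, 19, 28, 37, 47]

[21, 23, 26, 35, 48]; [20, 40]; [-6, 1, 4, 6, 19, 28, 37, 47]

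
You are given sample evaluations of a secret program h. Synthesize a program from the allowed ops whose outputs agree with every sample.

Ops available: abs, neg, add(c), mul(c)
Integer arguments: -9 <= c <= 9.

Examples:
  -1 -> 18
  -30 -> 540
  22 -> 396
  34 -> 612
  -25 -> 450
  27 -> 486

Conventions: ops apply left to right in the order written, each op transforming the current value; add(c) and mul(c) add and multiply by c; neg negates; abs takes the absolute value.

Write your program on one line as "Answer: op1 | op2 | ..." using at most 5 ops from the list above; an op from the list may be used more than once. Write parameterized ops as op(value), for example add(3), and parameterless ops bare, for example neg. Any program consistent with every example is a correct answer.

mul(-3) | mul(-3) | neg | mul(-2) | abs

Check, running the answer program on each example:
  -1 -> 3 -> -9 -> 9 -> -18 -> 18
  -30 -> 90 -> -270 -> 270 -> -540 -> 540
  22 -> -66 -> 198 -> -198 -> 396 -> 396
  34 -> -102 -> 306 -> -306 -> 612 -> 612
  -25 -> 75 -> -225 -> 225 -> -450 -> 450
  27 -> -81 -> 243 -> -243 -> 486 -> 486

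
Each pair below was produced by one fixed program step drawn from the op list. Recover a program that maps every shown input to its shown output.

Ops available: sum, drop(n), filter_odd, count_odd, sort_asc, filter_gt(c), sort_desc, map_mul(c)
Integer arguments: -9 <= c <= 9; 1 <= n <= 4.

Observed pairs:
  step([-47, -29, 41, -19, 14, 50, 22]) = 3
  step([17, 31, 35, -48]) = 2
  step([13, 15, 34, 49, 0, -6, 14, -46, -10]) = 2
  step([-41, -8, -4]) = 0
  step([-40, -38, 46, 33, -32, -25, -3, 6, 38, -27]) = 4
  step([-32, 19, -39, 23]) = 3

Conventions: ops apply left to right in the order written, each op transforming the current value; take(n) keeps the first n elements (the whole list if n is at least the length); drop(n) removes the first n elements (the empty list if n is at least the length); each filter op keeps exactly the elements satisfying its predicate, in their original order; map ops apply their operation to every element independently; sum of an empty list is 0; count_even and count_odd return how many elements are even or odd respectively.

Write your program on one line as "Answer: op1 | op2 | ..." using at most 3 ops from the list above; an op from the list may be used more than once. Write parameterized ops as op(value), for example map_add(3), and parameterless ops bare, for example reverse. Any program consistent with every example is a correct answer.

drop(1) | count_odd

Check, running the answer program on each example:
  [-47, -29, 41, -19, 14, 50, 22] -> [-29, 41, -19, 14, 50, 22] -> 3
  [17, 31, 35, -48] -> [31, 35, -48] -> 2
  [13, 15, 34, 49, 0, -6, 14, -46, -10] -> [15, 34, 49, 0, -6, 14, -46, -10] -> 2
  [-41, -8, -4] -> [-8, -4] -> 0
  [-40, -38, 46, 33, -32, -25, -3, 6, 38, -27] -> [-38, 46, 33, -32, -25, -3, 6, 38, -27] -> 4
  [-32, 19, -39, 23] -> [19, -39, 23] -> 3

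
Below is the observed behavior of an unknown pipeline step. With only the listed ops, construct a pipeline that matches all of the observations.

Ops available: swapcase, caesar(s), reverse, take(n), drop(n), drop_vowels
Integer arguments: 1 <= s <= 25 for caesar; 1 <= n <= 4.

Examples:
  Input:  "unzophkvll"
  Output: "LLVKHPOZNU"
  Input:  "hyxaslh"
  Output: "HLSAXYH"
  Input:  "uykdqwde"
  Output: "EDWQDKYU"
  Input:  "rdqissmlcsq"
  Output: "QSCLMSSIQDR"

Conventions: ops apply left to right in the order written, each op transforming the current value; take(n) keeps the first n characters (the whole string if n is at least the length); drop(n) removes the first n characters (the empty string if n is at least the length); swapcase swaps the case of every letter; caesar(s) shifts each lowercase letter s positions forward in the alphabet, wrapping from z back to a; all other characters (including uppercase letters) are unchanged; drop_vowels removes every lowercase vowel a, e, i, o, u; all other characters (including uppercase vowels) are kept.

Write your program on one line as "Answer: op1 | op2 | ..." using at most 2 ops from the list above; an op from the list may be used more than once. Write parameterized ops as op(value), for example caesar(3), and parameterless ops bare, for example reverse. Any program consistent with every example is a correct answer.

swapcase | reverse

Check, running the answer program on each example:
  "unzophkvll" -> "UNZOPHKVLL" -> "LLVKHPOZNU"
  "hyxaslh" -> "HYXASLH" -> "HLSAXYH"
  "uykdqwde" -> "UYKDQWDE" -> "EDWQDKYU"
  "rdqissmlcsq" -> "RDQISSMLCSQ" -> "QSCLMSSIQDR"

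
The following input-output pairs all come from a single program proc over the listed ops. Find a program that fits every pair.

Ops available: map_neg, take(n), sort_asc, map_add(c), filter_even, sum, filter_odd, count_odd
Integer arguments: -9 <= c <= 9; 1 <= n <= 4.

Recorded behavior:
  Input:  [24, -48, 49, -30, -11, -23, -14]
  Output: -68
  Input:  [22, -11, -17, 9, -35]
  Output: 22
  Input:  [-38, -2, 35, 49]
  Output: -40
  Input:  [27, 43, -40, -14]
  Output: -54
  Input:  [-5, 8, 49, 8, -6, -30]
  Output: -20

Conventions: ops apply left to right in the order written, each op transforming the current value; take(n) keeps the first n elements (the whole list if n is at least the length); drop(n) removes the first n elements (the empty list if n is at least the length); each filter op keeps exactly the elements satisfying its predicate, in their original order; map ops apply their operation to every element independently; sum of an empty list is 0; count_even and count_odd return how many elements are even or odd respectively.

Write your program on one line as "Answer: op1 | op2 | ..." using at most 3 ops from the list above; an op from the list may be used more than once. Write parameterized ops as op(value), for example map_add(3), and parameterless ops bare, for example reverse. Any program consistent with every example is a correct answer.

filter_even | sum

Check, running the answer program on each example:
  [24, -48, 49, -30, -11, -23, -14] -> [24, -48, -30, -14] -> -68
  [22, -11, -17, 9, -35] -> [22] -> 22
  [-38, -2, 35, 49] -> [-38, -2] -> -40
  [27, 43, -40, -14] -> [-40, -14] -> -54
  [-5, 8, 49, 8, -6, -30] -> [8, 8, -6, -30] -> -20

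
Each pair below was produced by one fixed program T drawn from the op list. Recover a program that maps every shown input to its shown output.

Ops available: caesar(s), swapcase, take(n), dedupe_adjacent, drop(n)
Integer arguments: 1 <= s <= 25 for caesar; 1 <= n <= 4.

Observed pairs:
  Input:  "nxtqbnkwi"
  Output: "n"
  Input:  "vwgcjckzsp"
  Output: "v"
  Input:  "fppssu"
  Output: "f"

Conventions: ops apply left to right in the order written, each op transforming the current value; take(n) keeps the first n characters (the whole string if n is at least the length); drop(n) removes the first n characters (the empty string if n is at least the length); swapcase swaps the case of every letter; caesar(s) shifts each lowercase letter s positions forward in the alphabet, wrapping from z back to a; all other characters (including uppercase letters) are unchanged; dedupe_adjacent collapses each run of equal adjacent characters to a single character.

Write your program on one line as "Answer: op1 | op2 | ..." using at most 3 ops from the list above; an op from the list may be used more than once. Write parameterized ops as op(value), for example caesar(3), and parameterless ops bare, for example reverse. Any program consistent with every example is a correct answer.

swapcase | take(1) | swapcase

Check, running the answer program on each example:
  "nxtqbnkwi" -> "NXTQBNKWI" -> "N" -> "n"
  "vwgcjckzsp" -> "VWGCJCKZSP" -> "V" -> "v"
  "fppssu" -> "FPPSSU" -> "F" -> "f"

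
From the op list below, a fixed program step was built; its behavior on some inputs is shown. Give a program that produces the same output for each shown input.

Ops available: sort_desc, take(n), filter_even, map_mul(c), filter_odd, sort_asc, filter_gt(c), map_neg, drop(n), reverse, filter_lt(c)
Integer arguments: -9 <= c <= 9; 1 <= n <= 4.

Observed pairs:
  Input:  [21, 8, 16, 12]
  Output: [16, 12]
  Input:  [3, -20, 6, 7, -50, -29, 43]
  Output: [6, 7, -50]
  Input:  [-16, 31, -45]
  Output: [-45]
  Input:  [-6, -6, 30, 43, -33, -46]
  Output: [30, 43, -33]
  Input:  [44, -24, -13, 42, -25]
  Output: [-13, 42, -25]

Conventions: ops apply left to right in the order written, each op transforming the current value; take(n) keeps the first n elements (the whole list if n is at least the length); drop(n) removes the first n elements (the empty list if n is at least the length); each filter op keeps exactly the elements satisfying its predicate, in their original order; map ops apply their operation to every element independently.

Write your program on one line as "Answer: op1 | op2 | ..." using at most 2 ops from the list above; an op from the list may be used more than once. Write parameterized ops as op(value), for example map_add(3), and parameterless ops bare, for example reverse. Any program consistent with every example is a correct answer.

drop(2) | take(3)

Check, running the answer program on each example:
  [21, 8, 16, 12] -> [16, 12] -> [16, 12]
  [3, -20, 6, 7, -50, -29, 43] -> [6, 7, -50, -29, 43] -> [6, 7, -50]
  [-16, 31, -45] -> [-45] -> [-45]
  [-6, -6, 30, 43, -33, -46] -> [30, 43, -33, -46] -> [30, 43, -33]
  [44, -24, -13, 42, -25] -> [-13, 42, -25] -> [-13, 42, -25]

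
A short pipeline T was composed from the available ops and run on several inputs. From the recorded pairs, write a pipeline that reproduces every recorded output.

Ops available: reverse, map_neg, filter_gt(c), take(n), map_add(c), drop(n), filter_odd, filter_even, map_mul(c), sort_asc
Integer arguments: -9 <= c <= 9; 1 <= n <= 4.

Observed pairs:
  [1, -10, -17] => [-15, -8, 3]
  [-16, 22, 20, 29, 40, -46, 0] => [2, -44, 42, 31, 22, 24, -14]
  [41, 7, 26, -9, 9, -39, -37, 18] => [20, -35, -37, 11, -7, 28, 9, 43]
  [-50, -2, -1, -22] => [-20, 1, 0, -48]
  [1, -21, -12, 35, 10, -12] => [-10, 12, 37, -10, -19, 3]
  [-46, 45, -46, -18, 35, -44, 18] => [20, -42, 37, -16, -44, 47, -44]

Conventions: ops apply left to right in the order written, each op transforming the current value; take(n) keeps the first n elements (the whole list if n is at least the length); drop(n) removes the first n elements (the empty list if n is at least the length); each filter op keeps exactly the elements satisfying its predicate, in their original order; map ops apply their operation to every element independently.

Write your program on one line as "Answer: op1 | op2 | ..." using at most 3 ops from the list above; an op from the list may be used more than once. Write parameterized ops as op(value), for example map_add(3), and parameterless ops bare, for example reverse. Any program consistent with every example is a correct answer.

map_add(1) | map_add(1) | reverse

Check, running the answer program on each example:
  [1, -10, -17] -> [2, -9, -16] -> [3, -8, -15] -> [-15, -8, 3]
  [-16, 22, 20, 29, 40, -46, 0] -> [-15, 23, 21, 30, 41, -45, 1] -> [-14, 24, 22, 31, 42, -44, 2] -> [2, -44, 42, 31, 22, 24, -14]
  [41, 7, 26, -9, 9, -39, -37, 18] -> [42, 8, 27, -8, 10, -38, -36, 19] -> [43, 9, 28, -7, 11, -37, -35, 20] -> [20, -35, -37, 11, -7, 28, 9, 43]
  [-50, -2, -1, -22] -> [-49, -1, 0, -21] -> [-48, 0, 1, -20] -> [-20, 1, 0, -48]
  [1, -21, -12, 35, 10, -12] -> [2, -20, -11, 36, 11, -11] -> [3, -19, -10, 37, 12, -10] -> [-10, 12, 37, -10, -19, 3]
  [-46, 45, -46, -18, 35, -44, 18] -> [-45, 46, -45, -17, 36, -43, 19] -> [-44, 47, -44, -16, 37, -42, 20] -> [20, -42, 37, -16, -44, 47, -44]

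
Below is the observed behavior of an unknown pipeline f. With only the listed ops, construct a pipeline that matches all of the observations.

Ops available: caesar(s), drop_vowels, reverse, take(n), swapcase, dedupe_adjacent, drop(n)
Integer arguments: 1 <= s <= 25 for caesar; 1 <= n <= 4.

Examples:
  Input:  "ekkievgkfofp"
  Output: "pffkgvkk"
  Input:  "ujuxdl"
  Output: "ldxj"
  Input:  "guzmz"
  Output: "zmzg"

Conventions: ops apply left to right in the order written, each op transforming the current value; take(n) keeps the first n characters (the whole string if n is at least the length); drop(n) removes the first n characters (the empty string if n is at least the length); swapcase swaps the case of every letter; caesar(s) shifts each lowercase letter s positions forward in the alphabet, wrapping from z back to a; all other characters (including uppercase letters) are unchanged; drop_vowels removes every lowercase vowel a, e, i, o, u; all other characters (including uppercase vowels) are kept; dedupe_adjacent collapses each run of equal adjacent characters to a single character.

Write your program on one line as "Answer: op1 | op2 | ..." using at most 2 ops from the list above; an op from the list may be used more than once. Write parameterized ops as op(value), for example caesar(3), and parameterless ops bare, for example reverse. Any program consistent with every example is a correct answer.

drop_vowels | reverse

Check, running the answer program on each example:
  "ekkievgkfofp" -> "kkvgkffp" -> "pffkgvkk"
  "ujuxdl" -> "jxdl" -> "ldxj"
  "guzmz" -> "gzmz" -> "zmzg"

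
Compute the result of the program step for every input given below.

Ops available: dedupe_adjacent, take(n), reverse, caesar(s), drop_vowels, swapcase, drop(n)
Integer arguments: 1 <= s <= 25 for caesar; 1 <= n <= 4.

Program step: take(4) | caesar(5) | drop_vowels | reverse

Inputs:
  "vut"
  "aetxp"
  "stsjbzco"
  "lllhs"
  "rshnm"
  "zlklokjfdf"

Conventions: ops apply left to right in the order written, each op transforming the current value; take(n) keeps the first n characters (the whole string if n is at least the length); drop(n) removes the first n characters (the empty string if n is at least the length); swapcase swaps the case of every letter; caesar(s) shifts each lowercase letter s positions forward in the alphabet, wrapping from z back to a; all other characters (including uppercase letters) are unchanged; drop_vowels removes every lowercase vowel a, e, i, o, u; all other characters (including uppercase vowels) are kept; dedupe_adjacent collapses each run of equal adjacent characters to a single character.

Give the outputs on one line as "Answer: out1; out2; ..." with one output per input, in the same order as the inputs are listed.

Execution, op by op:
  "vut" -> "vut" -> "azy" -> "zy" -> "yz"
  "aetxp" -> "aetx" -> "fjyc" -> "fjyc" -> "cyjf"
  "stsjbzco" -> "stsj" -> "xyxo" -> "xyx" -> "xyx"
  "lllhs" -> "lllh" -> "qqqm" -> "qqqm" -> "mqqq"
  "rshnm" -> "rshn" -> "wxms" -> "wxms" -> "smxw"
  "zlklokjfdf" -> "zlkl" -> "eqpq" -> "qpq" -> "qpq"

"yz"; "cyjf"; "xyx"; "mqqq"; "smxw"; "qpq"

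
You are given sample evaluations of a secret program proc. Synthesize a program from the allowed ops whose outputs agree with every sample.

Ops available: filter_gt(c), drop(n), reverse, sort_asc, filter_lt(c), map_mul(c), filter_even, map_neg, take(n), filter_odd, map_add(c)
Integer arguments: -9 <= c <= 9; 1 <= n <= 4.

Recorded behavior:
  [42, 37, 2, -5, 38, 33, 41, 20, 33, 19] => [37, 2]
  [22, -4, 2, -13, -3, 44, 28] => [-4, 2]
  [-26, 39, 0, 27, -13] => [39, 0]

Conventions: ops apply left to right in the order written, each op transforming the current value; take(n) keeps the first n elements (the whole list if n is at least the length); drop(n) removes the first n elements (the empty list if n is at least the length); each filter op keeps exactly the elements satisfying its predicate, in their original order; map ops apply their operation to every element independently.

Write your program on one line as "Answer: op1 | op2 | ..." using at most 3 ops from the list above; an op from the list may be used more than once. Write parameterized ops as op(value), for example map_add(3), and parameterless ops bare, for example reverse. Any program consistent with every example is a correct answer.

take(3) | drop(1)

Check, running the answer program on each example:
  [42, 37, 2, -5, 38, 33, 41, 20, 33, 19] -> [42, 37, 2] -> [37, 2]
  [22, -4, 2, -13, -3, 44, 28] -> [22, -4, 2] -> [-4, 2]
  [-26, 39, 0, 27, -13] -> [-26, 39, 0] -> [39, 0]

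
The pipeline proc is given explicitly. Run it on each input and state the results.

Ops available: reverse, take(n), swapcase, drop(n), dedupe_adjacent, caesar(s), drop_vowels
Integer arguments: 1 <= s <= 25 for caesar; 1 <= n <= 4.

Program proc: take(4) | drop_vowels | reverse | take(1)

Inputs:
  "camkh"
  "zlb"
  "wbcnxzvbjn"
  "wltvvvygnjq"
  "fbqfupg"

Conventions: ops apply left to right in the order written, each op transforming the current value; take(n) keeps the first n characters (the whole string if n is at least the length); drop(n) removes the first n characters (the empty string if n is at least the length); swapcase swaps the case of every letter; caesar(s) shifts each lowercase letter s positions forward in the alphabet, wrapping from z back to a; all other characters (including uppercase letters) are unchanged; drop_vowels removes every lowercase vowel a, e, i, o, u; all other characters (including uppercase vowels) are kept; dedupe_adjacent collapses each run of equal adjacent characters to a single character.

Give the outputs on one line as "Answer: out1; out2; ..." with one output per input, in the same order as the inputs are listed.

"k"; "b"; "n"; "v"; "f"

Execution, op by op:
  "camkh" -> "camk" -> "cmk" -> "kmc" -> "k"
  "zlb" -> "zlb" -> "zlb" -> "blz" -> "b"
  "wbcnxzvbjn" -> "wbcn" -> "wbcn" -> "ncbw" -> "n"
  "wltvvvygnjq" -> "wltv" -> "wltv" -> "vtlw" -> "v"
  "fbqfupg" -> "fbqf" -> "fbqf" -> "fqbf" -> "f"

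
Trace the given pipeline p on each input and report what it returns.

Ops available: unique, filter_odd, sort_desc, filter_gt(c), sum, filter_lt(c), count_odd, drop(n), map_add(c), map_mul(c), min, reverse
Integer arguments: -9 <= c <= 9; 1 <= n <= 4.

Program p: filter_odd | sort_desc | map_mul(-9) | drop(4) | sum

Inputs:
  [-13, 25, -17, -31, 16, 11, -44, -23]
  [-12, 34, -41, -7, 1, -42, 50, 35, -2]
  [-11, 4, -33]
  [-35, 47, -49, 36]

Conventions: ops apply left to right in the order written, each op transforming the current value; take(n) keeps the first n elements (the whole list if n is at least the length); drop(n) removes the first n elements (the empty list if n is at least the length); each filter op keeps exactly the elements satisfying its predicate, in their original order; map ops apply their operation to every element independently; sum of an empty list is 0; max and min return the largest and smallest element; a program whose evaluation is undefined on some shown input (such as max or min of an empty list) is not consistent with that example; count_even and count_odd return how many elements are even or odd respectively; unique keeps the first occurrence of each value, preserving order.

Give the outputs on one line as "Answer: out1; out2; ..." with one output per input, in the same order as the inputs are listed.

486; 0; 0; 0

Execution, op by op:
  [-13, 25, -17, -31, 16, 11, -44, -23] -> [-13, 25, -17, -31, 11, -23] -> [25, 11, -13, -17, -23, -31] -> [-225, -99, 117, 153, 207, 279] -> [207, 279] -> 486
  [-12, 34, -41, -7, 1, -42, 50, 35, -2] -> [-41, -7, 1, 35] -> [35, 1, -7, -41] -> [-315, -9, 63, 369] -> [] -> 0
  [-11, 4, -33] -> [-11, -33] -> [-11, -33] -> [99, 297] -> [] -> 0
  [-35, 47, -49, 36] -> [-35, 47, -49] -> [47, -35, -49] -> [-423, 315, 441] -> [] -> 0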